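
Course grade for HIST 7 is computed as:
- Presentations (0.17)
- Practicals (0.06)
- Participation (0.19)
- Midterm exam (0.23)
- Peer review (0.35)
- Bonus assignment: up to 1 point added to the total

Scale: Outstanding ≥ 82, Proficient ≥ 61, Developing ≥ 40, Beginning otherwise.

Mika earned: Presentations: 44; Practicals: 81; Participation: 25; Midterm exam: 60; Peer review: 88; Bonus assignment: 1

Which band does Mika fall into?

Proficient

Weighted total:
  Presentations 44 × 0.17 = 7.48
  Practicals 81 × 0.06 = 4.86
  Participation 25 × 0.19 = 4.75
  Midterm exam 60 × 0.23 = 13.8
  Peer review 88 × 0.35 = 30.8
Sum = 61.69
Bonus assignment: 61.69 + 1 = 62.69
62.69 is ≥ 61 and < 82 → Proficient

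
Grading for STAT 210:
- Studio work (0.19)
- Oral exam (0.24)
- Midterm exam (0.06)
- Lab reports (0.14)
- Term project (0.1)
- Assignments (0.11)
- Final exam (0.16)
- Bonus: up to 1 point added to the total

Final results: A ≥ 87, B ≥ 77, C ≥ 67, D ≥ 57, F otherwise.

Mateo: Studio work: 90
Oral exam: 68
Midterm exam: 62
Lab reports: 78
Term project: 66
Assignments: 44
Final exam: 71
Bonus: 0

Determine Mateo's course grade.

Weighted total:
  Studio work 90 × 0.19 = 17.1
  Oral exam 68 × 0.24 = 16.32
  Midterm exam 62 × 0.06 = 3.72
  Lab reports 78 × 0.14 = 10.92
  Term project 66 × 0.1 = 6.6
  Assignments 44 × 0.11 = 4.84
  Final exam 71 × 0.16 = 11.36
Sum = 70.86
Bonus: 70.86 + 0 = 70.86
70.86 is ≥ 67 and < 77 → C

C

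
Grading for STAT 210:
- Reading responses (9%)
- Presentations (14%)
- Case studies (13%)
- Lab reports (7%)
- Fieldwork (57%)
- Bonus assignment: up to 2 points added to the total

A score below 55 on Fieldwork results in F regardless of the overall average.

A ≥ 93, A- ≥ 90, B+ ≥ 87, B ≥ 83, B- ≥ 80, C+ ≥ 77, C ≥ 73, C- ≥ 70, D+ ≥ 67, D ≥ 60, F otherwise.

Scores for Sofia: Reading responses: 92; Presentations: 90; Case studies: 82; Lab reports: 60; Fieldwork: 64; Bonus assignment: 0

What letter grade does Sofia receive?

Fieldwork score 64 ≥ 55: minimum met.
Weighted total:
  Reading responses 92 × 0.09 = 8.28
  Presentations 90 × 0.14 = 12.6
  Case studies 82 × 0.13 = 10.66
  Lab reports 60 × 0.07 = 4.2
  Fieldwork 64 × 0.57 = 36.48
Sum = 72.22
Bonus assignment: 72.22 + 0 = 72.22
72.22 is ≥ 70 and < 73 → C-

C-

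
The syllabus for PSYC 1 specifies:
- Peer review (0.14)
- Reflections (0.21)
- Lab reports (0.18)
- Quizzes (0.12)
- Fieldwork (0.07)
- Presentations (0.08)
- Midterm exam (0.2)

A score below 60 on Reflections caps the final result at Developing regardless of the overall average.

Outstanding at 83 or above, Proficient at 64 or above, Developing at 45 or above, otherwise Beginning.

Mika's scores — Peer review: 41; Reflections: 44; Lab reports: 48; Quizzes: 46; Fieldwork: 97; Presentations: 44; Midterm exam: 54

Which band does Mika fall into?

Reflections score 44 < 60: minimum not met.
Weighted total:
  Peer review 41 × 0.14 = 5.74
  Reflections 44 × 0.21 = 9.24
  Lab reports 48 × 0.18 = 8.64
  Quizzes 46 × 0.12 = 5.52
  Fieldwork 97 × 0.07 = 6.79
  Presentations 44 × 0.08 = 3.52
  Midterm exam 54 × 0.2 = 10.8
Sum = 50.25
50.25 would be Developing; cap at Developing applies → Developing.

Developing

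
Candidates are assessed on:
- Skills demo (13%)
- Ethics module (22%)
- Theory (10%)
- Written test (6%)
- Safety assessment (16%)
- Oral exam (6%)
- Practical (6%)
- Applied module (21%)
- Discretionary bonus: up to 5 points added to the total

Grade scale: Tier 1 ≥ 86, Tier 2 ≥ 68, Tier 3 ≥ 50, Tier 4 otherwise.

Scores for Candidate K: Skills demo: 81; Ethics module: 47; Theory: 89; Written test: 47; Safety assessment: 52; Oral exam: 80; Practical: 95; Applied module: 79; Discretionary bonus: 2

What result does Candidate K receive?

Tier 2

Weighted total:
  Skills demo 81 × 0.13 = 10.53
  Ethics module 47 × 0.22 = 10.34
  Theory 89 × 0.1 = 8.9
  Written test 47 × 0.06 = 2.82
  Safety assessment 52 × 0.16 = 8.32
  Oral exam 80 × 0.06 = 4.8
  Practical 95 × 0.06 = 5.7
  Applied module 79 × 0.21 = 16.59
Sum = 68
Discretionary bonus: 68 + 2 = 70
70 is ≥ 68 and < 86 → Tier 2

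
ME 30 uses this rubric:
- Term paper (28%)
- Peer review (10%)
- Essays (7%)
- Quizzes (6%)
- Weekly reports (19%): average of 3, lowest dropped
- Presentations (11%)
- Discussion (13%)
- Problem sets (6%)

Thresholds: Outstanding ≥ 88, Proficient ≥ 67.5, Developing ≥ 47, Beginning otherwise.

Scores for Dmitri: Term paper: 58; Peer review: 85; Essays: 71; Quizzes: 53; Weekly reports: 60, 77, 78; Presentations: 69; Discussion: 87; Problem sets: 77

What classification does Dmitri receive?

Proficient

Weekly reports: drop 60 → average of remaining 2 = 155/2 = 77.5
Weighted total:
  Term paper 58 × 0.28 = 16.24
  Peer review 85 × 0.1 = 8.5
  Essays 71 × 0.07 = 4.97
  Quizzes 53 × 0.06 = 3.18
  Weekly reports 77.5 × 0.19 = 14.725
  Presentations 69 × 0.11 = 7.59
  Discussion 87 × 0.13 = 11.31
  Problem sets 77 × 0.06 = 4.62
Sum = 71.135
71.135 is ≥ 67.5 and < 88 → Proficient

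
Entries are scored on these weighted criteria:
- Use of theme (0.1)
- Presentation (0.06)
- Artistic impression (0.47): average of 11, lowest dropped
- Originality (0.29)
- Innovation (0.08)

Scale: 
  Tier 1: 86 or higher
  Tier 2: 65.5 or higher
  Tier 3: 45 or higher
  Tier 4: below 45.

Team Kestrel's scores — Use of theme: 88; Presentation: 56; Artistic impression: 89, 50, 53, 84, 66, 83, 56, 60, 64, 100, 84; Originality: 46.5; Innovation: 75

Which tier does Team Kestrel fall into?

Tier 2

Artistic impression: drop 50 → average of remaining 10 = 739/10 = 73.9
Weighted total:
  Use of theme 88 × 0.1 = 8.8
  Presentation 56 × 0.06 = 3.36
  Artistic impression 73.9 × 0.47 = 34.733
  Originality 46.5 × 0.29 = 13.485
  Innovation 75 × 0.08 = 6
Sum = 66.378
66.378 is ≥ 65.5 and < 86 → Tier 2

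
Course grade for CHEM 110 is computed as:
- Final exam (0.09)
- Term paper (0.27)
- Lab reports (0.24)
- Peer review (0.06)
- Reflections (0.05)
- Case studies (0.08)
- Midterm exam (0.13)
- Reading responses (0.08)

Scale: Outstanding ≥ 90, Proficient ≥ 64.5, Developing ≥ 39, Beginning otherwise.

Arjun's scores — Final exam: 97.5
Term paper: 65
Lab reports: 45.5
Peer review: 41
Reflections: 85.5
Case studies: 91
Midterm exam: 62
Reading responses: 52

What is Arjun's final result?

Weighted total:
  Final exam 97.5 × 0.09 = 8.775
  Term paper 65 × 0.27 = 17.55
  Lab reports 45.5 × 0.24 = 10.92
  Peer review 41 × 0.06 = 2.46
  Reflections 85.5 × 0.05 = 4.275
  Case studies 91 × 0.08 = 7.28
  Midterm exam 62 × 0.13 = 8.06
  Reading responses 52 × 0.08 = 4.16
Sum = 63.48
63.48 is ≥ 39 and < 64.5 → Developing

Developing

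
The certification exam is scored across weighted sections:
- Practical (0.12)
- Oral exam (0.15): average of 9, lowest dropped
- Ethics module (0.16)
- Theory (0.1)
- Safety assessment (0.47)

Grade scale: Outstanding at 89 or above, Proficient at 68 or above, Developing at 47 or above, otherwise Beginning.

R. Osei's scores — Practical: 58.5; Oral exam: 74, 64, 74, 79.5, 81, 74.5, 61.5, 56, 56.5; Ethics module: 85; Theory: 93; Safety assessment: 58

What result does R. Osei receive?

Developing

Oral exam: drop 56 → average of remaining 8 = 565/8 = 70.625
Weighted total:
  Practical 58.5 × 0.12 = 7.02
  Oral exam 70.625 × 0.15 = 10.59375
  Ethics module 85 × 0.16 = 13.6
  Theory 93 × 0.1 = 9.3
  Safety assessment 58 × 0.47 = 27.26
Sum = 67.77375
67.77375 is ≥ 47 and < 68 → Developing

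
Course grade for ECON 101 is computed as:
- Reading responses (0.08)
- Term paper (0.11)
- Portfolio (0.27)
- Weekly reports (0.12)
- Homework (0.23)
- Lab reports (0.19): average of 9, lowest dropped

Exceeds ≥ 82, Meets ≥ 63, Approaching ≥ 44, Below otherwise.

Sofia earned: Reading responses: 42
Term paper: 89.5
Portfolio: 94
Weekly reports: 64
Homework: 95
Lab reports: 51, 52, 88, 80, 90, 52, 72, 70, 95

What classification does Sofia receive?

Exceeds

Lab reports: drop 51 → average of remaining 8 = 599/8 = 74.875
Weighted total:
  Reading responses 42 × 0.08 = 3.36
  Term paper 89.5 × 0.11 = 9.845
  Portfolio 94 × 0.27 = 25.38
  Weekly reports 64 × 0.12 = 7.68
  Homework 95 × 0.23 = 21.85
  Lab reports 74.875 × 0.19 = 14.22625
Sum = 82.34125
82.34125 ≥ 82 → Exceeds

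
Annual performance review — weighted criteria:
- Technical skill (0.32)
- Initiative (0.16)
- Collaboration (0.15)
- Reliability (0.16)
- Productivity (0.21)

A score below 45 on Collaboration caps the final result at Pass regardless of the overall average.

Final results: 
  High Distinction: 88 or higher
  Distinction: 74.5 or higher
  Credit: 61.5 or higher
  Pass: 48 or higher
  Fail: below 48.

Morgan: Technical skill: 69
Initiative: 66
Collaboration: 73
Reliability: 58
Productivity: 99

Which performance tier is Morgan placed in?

Collaboration score 73 ≥ 45: minimum met.
Weighted total:
  Technical skill 69 × 0.32 = 22.08
  Initiative 66 × 0.16 = 10.56
  Collaboration 73 × 0.15 = 10.95
  Reliability 58 × 0.16 = 9.28
  Productivity 99 × 0.21 = 20.79
Sum = 73.66
73.66 is ≥ 61.5 and < 74.5 → Credit

Credit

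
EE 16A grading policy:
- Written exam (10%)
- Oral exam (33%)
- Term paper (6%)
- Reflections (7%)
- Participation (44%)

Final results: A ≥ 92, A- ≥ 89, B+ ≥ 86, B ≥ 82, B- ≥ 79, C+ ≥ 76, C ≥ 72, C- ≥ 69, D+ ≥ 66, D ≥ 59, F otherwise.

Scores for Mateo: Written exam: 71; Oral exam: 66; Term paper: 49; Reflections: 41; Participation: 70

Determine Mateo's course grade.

Weighted total:
  Written exam 71 × 0.1 = 7.1
  Oral exam 66 × 0.33 = 21.78
  Term paper 49 × 0.06 = 2.94
  Reflections 41 × 0.07 = 2.87
  Participation 70 × 0.44 = 30.8
Sum = 65.49
65.49 is ≥ 59 and < 66 → D

D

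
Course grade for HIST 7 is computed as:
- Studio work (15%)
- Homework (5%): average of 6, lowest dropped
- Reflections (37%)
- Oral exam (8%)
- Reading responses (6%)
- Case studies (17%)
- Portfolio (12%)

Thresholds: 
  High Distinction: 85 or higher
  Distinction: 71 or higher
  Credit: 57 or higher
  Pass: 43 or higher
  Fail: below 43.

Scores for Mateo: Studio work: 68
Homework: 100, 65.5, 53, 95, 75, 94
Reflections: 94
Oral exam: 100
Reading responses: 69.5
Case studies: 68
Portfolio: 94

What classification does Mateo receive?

Distinction

Homework: drop 53 → average of remaining 5 = 429.5/5 = 85.9
Weighted total:
  Studio work 68 × 0.15 = 10.2
  Homework 85.9 × 0.05 = 4.295
  Reflections 94 × 0.37 = 34.78
  Oral exam 100 × 0.08 = 8
  Reading responses 69.5 × 0.06 = 4.17
  Case studies 68 × 0.17 = 11.56
  Portfolio 94 × 0.12 = 11.28
Sum = 84.285
84.285 is ≥ 71 and < 85 → Distinction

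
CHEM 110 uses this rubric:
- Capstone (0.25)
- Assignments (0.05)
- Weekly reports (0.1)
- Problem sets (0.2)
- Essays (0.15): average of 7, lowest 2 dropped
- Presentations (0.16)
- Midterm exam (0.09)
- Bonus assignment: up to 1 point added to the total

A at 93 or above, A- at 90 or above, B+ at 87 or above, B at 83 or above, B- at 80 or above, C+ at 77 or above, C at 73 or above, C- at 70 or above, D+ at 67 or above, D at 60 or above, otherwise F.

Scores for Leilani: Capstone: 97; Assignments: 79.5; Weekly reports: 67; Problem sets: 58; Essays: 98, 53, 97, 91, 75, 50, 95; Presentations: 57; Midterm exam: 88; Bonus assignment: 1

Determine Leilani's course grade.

C+

Essays: drop 50, 53 → average of remaining 5 = 456/5 = 91.2
Weighted total:
  Capstone 97 × 0.25 = 24.25
  Assignments 79.5 × 0.05 = 3.975
  Weekly reports 67 × 0.1 = 6.7
  Problem sets 58 × 0.2 = 11.6
  Essays 91.2 × 0.15 = 13.68
  Presentations 57 × 0.16 = 9.12
  Midterm exam 88 × 0.09 = 7.92
Sum = 77.245
Bonus assignment: 77.245 + 1 = 78.245
78.245 is ≥ 77 and < 80 → C+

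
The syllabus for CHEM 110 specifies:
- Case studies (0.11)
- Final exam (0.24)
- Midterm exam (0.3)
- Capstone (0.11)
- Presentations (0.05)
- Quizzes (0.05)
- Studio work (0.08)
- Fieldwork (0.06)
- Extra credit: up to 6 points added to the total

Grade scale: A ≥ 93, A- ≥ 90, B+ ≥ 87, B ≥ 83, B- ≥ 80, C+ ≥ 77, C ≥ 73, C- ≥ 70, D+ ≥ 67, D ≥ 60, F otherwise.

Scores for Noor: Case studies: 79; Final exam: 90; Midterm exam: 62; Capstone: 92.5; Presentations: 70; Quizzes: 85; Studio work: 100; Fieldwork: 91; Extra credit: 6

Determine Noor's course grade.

B

Weighted total:
  Case studies 79 × 0.11 = 8.69
  Final exam 90 × 0.24 = 21.6
  Midterm exam 62 × 0.3 = 18.6
  Capstone 92.5 × 0.11 = 10.175
  Presentations 70 × 0.05 = 3.5
  Quizzes 85 × 0.05 = 4.25
  Studio work 100 × 0.08 = 8
  Fieldwork 91 × 0.06 = 5.46
Sum = 80.275
Extra credit: 80.275 + 6 = 86.275
86.275 is ≥ 83 and < 87 → B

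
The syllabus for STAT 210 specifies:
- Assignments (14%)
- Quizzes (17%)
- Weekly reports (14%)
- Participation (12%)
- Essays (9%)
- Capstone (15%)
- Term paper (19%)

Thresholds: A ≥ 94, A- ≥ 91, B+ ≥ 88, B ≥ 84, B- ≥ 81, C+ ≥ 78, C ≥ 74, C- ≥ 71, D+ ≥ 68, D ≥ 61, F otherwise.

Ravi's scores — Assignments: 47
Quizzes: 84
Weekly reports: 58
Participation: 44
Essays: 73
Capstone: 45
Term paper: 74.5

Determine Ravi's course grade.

Weighted total:
  Assignments 47 × 0.14 = 6.58
  Quizzes 84 × 0.17 = 14.28
  Weekly reports 58 × 0.14 = 8.12
  Participation 44 × 0.12 = 5.28
  Essays 73 × 0.09 = 6.57
  Capstone 45 × 0.15 = 6.75
  Term paper 74.5 × 0.19 = 14.155
Sum = 61.735
61.735 is ≥ 61 and < 68 → D

D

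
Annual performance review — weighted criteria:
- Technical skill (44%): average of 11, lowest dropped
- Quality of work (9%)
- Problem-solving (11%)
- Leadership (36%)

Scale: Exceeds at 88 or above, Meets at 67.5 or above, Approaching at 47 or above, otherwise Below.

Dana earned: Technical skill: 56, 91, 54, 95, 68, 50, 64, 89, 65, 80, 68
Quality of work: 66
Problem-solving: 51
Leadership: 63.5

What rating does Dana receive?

Approaching

Technical skill: drop 50 → average of remaining 10 = 730/10 = 73
Weighted total:
  Technical skill 73 × 0.44 = 32.12
  Quality of work 66 × 0.09 = 5.94
  Problem-solving 51 × 0.11 = 5.61
  Leadership 63.5 × 0.36 = 22.86
Sum = 66.53
66.53 is ≥ 47 and < 67.5 → Approaching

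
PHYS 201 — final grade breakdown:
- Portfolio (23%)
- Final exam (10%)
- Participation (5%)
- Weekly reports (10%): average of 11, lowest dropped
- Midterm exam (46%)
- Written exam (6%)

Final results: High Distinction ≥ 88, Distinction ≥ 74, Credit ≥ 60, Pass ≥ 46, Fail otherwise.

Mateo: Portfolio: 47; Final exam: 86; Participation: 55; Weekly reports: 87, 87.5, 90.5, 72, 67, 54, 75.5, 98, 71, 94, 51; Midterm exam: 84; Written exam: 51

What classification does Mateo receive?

Weekly reports: drop 51 → average of remaining 10 = 796.5/10 = 79.65
Weighted total:
  Portfolio 47 × 0.23 = 10.81
  Final exam 86 × 0.1 = 8.6
  Participation 55 × 0.05 = 2.75
  Weekly reports 79.65 × 0.1 = 7.965
  Midterm exam 84 × 0.46 = 38.64
  Written exam 51 × 0.06 = 3.06
Sum = 71.825
71.825 is ≥ 60 and < 74 → Credit

Credit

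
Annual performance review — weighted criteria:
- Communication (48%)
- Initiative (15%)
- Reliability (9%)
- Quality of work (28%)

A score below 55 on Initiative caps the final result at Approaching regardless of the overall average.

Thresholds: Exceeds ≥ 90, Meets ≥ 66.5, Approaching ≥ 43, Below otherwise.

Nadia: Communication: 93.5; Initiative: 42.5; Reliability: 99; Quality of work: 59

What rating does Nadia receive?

Approaching

Initiative score 42.5 < 55: minimum not met.
Weighted total:
  Communication 93.5 × 0.48 = 44.88
  Initiative 42.5 × 0.15 = 6.375
  Reliability 99 × 0.09 = 8.91
  Quality of work 59 × 0.28 = 16.52
Sum = 76.685
76.685 would be Meets; cap at Approaching applies → Approaching.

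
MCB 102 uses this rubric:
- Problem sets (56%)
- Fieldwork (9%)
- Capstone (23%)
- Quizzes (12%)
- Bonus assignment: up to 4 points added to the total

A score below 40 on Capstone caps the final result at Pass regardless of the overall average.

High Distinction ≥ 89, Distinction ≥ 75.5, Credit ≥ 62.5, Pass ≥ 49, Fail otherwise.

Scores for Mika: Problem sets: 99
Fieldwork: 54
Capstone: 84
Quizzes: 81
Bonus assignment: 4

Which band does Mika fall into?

Capstone score 84 ≥ 40: minimum met.
Weighted total:
  Problem sets 99 × 0.56 = 55.44
  Fieldwork 54 × 0.09 = 4.86
  Capstone 84 × 0.23 = 19.32
  Quizzes 81 × 0.12 = 9.72
Sum = 89.34
Bonus assignment: 89.34 + 4 = 93.34
93.34 ≥ 89 → High Distinction

High Distinction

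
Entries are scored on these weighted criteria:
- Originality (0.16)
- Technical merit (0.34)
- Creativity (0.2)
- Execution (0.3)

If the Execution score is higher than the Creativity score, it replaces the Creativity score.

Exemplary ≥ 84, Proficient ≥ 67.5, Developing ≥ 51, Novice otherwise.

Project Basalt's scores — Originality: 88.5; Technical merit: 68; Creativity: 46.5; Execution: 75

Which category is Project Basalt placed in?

Execution (75) > Creativity (46.5), so Creativity counts as 75.
Weighted total:
  Originality 88.5 × 0.16 = 14.16
  Technical merit 68 × 0.34 = 23.12
  Creativity 75 × 0.2 = 15
  Execution 75 × 0.3 = 22.5
Sum = 74.78
74.78 is ≥ 67.5 and < 84 → Proficient

Proficient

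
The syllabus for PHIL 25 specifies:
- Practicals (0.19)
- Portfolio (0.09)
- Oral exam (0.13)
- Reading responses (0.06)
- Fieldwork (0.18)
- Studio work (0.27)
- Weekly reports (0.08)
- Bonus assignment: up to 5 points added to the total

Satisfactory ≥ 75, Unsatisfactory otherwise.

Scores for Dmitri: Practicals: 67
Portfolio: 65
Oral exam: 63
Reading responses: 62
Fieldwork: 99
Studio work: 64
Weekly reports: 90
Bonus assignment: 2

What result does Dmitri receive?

Weighted total:
  Practicals 67 × 0.19 = 12.73
  Portfolio 65 × 0.09 = 5.85
  Oral exam 63 × 0.13 = 8.19
  Reading responses 62 × 0.06 = 3.72
  Fieldwork 99 × 0.18 = 17.82
  Studio work 64 × 0.27 = 17.28
  Weekly reports 90 × 0.08 = 7.2
Sum = 72.79
Bonus assignment: 72.79 + 2 = 74.79
74.79 < 75 → Unsatisfactory

Unsatisfactory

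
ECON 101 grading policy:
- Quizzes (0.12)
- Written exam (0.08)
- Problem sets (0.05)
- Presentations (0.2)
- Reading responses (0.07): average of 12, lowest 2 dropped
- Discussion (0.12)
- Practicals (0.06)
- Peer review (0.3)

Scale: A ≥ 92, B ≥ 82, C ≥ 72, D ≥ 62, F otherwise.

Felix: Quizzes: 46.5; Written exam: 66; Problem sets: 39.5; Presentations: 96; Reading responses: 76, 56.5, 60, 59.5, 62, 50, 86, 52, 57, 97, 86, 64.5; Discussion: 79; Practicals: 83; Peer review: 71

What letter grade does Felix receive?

Reading responses: drop 50, 52 → average of remaining 10 = 704.5/10 = 70.45
Weighted total:
  Quizzes 46.5 × 0.12 = 5.58
  Written exam 66 × 0.08 = 5.28
  Problem sets 39.5 × 0.05 = 1.975
  Presentations 96 × 0.2 = 19.2
  Reading responses 70.45 × 0.07 = 4.9315
  Discussion 79 × 0.12 = 9.48
  Practicals 83 × 0.06 = 4.98
  Peer review 71 × 0.3 = 21.3
Sum = 72.7265
72.7265 is ≥ 72 and < 82 → C

C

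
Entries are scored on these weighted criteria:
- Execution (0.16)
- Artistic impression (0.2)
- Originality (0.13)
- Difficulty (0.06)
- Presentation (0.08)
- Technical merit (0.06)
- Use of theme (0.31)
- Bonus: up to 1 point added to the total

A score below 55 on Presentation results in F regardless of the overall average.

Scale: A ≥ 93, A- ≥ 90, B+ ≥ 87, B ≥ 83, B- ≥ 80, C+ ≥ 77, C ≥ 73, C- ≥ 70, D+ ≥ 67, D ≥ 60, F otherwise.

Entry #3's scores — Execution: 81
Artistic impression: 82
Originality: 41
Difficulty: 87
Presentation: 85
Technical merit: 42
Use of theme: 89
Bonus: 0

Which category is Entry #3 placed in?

C

Presentation score 85 ≥ 55: minimum met.
Weighted total:
  Execution 81 × 0.16 = 12.96
  Artistic impression 82 × 0.2 = 16.4
  Originality 41 × 0.13 = 5.33
  Difficulty 87 × 0.06 = 5.22
  Presentation 85 × 0.08 = 6.8
  Technical merit 42 × 0.06 = 2.52
  Use of theme 89 × 0.31 = 27.59
Sum = 76.82
Bonus: 76.82 + 0 = 76.82
76.82 is ≥ 73 and < 77 → C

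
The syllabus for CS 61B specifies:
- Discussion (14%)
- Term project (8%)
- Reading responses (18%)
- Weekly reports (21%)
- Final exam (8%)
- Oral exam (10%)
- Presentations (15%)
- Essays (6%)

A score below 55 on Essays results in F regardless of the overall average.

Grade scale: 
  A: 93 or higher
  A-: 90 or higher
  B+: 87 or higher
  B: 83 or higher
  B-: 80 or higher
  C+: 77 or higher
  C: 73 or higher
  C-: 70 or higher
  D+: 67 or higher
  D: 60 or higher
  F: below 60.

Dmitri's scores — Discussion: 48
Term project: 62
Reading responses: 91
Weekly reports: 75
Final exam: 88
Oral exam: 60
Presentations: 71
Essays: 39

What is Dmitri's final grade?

F

Essays score 39 < 55: minimum not met.
Weighted total:
  Discussion 48 × 0.14 = 6.72
  Term project 62 × 0.08 = 4.96
  Reading responses 91 × 0.18 = 16.38
  Weekly reports 75 × 0.21 = 15.75
  Final exam 88 × 0.08 = 7.04
  Oral exam 60 × 0.1 = 6
  Presentations 71 × 0.15 = 10.65
  Essays 39 × 0.06 = 2.34
Sum = 69.84
Because the Essays minimum was not met, the result is F.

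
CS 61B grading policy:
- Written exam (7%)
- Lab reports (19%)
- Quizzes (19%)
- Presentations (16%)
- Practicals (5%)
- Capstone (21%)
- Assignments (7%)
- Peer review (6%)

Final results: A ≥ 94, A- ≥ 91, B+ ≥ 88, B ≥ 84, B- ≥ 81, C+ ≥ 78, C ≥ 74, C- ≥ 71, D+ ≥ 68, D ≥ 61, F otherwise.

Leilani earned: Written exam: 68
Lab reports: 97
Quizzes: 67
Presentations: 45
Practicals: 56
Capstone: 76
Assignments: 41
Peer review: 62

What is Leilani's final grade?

D+

Weighted total:
  Written exam 68 × 0.07 = 4.76
  Lab reports 97 × 0.19 = 18.43
  Quizzes 67 × 0.19 = 12.73
  Presentations 45 × 0.16 = 7.2
  Practicals 56 × 0.05 = 2.8
  Capstone 76 × 0.21 = 15.96
  Assignments 41 × 0.07 = 2.87
  Peer review 62 × 0.06 = 3.72
Sum = 68.47
68.47 is ≥ 68 and < 71 → D+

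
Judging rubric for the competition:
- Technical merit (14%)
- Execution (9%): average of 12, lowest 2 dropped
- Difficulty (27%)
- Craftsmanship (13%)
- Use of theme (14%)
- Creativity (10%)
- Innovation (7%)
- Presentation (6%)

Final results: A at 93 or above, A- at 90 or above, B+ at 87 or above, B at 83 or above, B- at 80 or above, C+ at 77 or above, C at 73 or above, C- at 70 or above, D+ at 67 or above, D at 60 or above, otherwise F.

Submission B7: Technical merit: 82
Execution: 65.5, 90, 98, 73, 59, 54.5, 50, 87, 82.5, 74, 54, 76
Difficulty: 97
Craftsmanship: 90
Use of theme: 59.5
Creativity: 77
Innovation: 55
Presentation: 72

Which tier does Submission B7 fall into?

B-

Execution: drop 50, 54 → average of remaining 10 = 759.5/10 = 75.95
Weighted total:
  Technical merit 82 × 0.14 = 11.48
  Execution 75.95 × 0.09 = 6.8355
  Difficulty 97 × 0.27 = 26.19
  Craftsmanship 90 × 0.13 = 11.7
  Use of theme 59.5 × 0.14 = 8.33
  Creativity 77 × 0.1 = 7.7
  Innovation 55 × 0.07 = 3.85
  Presentation 72 × 0.06 = 4.32
Sum = 80.4055
80.4055 is ≥ 80 and < 83 → B-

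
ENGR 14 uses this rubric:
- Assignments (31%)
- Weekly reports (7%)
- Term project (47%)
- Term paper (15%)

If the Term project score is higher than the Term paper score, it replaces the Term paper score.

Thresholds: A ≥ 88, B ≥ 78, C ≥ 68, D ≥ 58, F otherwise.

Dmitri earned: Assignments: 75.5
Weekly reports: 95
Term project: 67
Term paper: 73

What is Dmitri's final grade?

Term project (67) ≤ Term paper (73), so Term paper stays at 73.
Weighted total:
  Assignments 75.5 × 0.31 = 23.405
  Weekly reports 95 × 0.07 = 6.65
  Term project 67 × 0.47 = 31.49
  Term paper 73 × 0.15 = 10.95
Sum = 72.495
72.495 is ≥ 68 and < 78 → C

C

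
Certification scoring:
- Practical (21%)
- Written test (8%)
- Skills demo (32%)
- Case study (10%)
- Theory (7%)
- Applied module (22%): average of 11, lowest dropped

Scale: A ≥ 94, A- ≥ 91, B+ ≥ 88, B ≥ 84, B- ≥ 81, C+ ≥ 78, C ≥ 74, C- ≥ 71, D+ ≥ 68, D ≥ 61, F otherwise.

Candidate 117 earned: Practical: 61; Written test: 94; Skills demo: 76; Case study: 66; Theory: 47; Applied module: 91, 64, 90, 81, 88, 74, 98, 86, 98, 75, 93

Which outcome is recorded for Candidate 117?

C-

Applied module: drop 64 → average of remaining 10 = 874/10 = 87.4
Weighted total:
  Practical 61 × 0.21 = 12.81
  Written test 94 × 0.08 = 7.52
  Skills demo 76 × 0.32 = 24.32
  Case study 66 × 0.1 = 6.6
  Theory 47 × 0.07 = 3.29
  Applied module 87.4 × 0.22 = 19.228
Sum = 73.768
73.768 is ≥ 71 and < 74 → C-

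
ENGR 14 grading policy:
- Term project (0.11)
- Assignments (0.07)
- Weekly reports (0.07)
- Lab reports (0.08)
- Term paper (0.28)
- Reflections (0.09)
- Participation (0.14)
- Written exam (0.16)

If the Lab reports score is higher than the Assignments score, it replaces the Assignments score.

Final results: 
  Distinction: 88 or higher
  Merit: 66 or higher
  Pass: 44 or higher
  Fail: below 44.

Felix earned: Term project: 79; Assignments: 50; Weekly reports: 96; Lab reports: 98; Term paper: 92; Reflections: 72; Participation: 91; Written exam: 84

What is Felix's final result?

Distinction

Lab reports (98) > Assignments (50), so Assignments counts as 98.
Weighted total:
  Term project 79 × 0.11 = 8.69
  Assignments 98 × 0.07 = 6.86
  Weekly reports 96 × 0.07 = 6.72
  Lab reports 98 × 0.08 = 7.84
  Term paper 92 × 0.28 = 25.76
  Reflections 72 × 0.09 = 6.48
  Participation 91 × 0.14 = 12.74
  Written exam 84 × 0.16 = 13.44
Sum = 88.53
88.53 ≥ 88 → Distinction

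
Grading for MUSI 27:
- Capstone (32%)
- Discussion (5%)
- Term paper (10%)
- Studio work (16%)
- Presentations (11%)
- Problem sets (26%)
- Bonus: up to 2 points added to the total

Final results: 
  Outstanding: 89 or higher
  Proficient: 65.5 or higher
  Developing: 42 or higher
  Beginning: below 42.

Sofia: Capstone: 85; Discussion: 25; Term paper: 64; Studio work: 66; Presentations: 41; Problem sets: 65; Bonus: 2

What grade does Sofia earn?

Proficient

Weighted total:
  Capstone 85 × 0.32 = 27.2
  Discussion 25 × 0.05 = 1.25
  Term paper 64 × 0.1 = 6.4
  Studio work 66 × 0.16 = 10.56
  Presentations 41 × 0.11 = 4.51
  Problem sets 65 × 0.26 = 16.9
Sum = 66.82
Bonus: 66.82 + 2 = 68.82
68.82 is ≥ 65.5 and < 89 → Proficient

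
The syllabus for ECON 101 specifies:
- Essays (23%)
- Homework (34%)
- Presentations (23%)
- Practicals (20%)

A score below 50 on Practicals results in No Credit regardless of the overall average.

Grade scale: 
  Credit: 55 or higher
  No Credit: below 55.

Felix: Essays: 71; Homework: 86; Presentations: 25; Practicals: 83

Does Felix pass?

Credit

Practicals score 83 ≥ 50: minimum met.
Weighted total:
  Essays 71 × 0.23 = 16.33
  Homework 86 × 0.34 = 29.24
  Presentations 25 × 0.23 = 5.75
  Practicals 83 × 0.2 = 16.6
Sum = 67.92
67.92 ≥ 55 → Credit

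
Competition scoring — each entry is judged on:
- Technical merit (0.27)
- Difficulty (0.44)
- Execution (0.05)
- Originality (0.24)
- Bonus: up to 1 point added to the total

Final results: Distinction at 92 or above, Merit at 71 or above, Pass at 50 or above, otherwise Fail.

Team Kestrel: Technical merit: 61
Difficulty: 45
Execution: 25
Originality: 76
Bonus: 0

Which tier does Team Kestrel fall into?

Pass

Weighted total:
  Technical merit 61 × 0.27 = 16.47
  Difficulty 45 × 0.44 = 19.8
  Execution 25 × 0.05 = 1.25
  Originality 76 × 0.24 = 18.24
Sum = 55.76
Bonus: 55.76 + 0 = 55.76
55.76 is ≥ 50 and < 71 → Pass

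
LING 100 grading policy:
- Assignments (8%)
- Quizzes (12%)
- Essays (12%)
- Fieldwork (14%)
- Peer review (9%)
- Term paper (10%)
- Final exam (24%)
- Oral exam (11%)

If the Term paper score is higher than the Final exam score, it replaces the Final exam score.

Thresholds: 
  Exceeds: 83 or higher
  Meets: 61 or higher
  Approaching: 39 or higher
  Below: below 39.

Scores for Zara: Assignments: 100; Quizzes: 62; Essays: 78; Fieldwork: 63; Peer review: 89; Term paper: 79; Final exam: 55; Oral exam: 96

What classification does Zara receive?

Term paper (79) > Final exam (55), so Final exam counts as 79.
Weighted total:
  Assignments 100 × 0.08 = 8
  Quizzes 62 × 0.12 = 7.44
  Essays 78 × 0.12 = 9.36
  Fieldwork 63 × 0.14 = 8.82
  Peer review 89 × 0.09 = 8.01
  Term paper 79 × 0.1 = 7.9
  Final exam 79 × 0.24 = 18.96
  Oral exam 96 × 0.11 = 10.56
Sum = 79.05
79.05 is ≥ 61 and < 83 → Meets

Meets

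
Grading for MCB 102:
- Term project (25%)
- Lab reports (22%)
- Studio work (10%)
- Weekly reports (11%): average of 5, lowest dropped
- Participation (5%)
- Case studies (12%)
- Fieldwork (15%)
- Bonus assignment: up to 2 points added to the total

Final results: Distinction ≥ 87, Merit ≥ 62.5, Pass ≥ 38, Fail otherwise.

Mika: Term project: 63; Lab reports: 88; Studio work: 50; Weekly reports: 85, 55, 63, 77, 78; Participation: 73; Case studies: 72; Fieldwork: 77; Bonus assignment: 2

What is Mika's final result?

Weekly reports: drop 55 → average of remaining 4 = 303/4 = 75.75
Weighted total:
  Term project 63 × 0.25 = 15.75
  Lab reports 88 × 0.22 = 19.36
  Studio work 50 × 0.1 = 5
  Weekly reports 75.75 × 0.11 = 8.3325
  Participation 73 × 0.05 = 3.65
  Case studies 72 × 0.12 = 8.64
  Fieldwork 77 × 0.15 = 11.55
Sum = 72.2825
Bonus assignment: 72.2825 + 2 = 74.2825
74.2825 is ≥ 62.5 and < 87 → Merit

Merit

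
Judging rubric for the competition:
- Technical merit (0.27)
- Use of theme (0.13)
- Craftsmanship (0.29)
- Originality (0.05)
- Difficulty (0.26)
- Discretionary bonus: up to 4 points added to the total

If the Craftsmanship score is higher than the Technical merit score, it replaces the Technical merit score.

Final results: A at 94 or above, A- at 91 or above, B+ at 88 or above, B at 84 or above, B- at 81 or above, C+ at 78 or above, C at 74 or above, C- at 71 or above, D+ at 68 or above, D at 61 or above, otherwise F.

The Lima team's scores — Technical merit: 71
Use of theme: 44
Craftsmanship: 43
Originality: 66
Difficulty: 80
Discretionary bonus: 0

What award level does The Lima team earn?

Craftsmanship (43) ≤ Technical merit (71), so Technical merit stays at 71.
Weighted total:
  Technical merit 71 × 0.27 = 19.17
  Use of theme 44 × 0.13 = 5.72
  Craftsmanship 43 × 0.29 = 12.47
  Originality 66 × 0.05 = 3.3
  Difficulty 80 × 0.26 = 20.8
Sum = 61.46
Discretionary bonus: 61.46 + 0 = 61.46
61.46 is ≥ 61 and < 68 → D

D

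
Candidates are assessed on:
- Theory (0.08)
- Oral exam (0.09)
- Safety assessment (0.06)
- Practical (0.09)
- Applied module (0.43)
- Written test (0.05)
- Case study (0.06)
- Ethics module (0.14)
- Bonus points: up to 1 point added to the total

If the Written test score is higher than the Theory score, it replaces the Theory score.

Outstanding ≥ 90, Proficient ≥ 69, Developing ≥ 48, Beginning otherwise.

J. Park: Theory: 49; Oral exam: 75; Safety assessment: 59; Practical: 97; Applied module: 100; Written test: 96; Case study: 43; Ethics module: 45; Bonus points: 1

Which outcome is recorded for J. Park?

Proficient

Written test (96) > Theory (49), so Theory counts as 96.
Weighted total:
  Theory 96 × 0.08 = 7.68
  Oral exam 75 × 0.09 = 6.75
  Safety assessment 59 × 0.06 = 3.54
  Practical 97 × 0.09 = 8.73
  Applied module 100 × 0.43 = 43
  Written test 96 × 0.05 = 4.8
  Case study 43 × 0.06 = 2.58
  Ethics module 45 × 0.14 = 6.3
Sum = 83.38
Bonus points: 83.38 + 1 = 84.38
84.38 is ≥ 69 and < 90 → Proficient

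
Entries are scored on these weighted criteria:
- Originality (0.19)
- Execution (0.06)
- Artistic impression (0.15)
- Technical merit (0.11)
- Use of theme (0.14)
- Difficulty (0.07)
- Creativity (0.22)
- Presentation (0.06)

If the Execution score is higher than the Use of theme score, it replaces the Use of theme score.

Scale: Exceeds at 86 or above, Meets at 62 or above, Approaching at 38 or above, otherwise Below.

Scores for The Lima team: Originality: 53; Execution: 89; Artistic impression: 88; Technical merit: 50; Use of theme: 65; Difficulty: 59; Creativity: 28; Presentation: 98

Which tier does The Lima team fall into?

Execution (89) > Use of theme (65), so Use of theme counts as 89.
Weighted total:
  Originality 53 × 0.19 = 10.07
  Execution 89 × 0.06 = 5.34
  Artistic impression 88 × 0.15 = 13.2
  Technical merit 50 × 0.11 = 5.5
  Use of theme 89 × 0.14 = 12.46
  Difficulty 59 × 0.07 = 4.13
  Creativity 28 × 0.22 = 6.16
  Presentation 98 × 0.06 = 5.88
Sum = 62.74
62.74 is ≥ 62 and < 86 → Meets

Meets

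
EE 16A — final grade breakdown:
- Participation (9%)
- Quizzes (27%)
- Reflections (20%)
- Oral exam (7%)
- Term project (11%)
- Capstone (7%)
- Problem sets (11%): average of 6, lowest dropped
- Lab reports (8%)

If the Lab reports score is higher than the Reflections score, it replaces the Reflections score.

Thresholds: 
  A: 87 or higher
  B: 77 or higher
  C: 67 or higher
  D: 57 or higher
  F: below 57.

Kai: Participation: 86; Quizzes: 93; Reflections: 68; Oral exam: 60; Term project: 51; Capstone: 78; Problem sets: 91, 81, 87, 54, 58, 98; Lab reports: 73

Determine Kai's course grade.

Problem sets: drop 54 → average of remaining 5 = 415/5 = 83
Lab reports (73) > Reflections (68), so Reflections counts as 73.
Weighted total:
  Participation 86 × 0.09 = 7.74
  Quizzes 93 × 0.27 = 25.11
  Reflections 73 × 0.2 = 14.6
  Oral exam 60 × 0.07 = 4.2
  Term project 51 × 0.11 = 5.61
  Capstone 78 × 0.07 = 5.46
  Problem sets 83 × 0.11 = 9.13
  Lab reports 73 × 0.08 = 5.84
Sum = 77.69
77.69 is ≥ 77 and < 87 → B

B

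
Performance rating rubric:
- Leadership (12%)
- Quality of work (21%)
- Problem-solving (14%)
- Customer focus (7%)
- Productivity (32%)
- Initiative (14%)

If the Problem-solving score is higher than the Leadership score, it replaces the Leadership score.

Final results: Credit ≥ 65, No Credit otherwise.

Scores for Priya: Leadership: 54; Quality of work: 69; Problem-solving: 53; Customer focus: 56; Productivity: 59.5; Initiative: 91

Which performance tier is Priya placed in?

No Credit

Problem-solving (53) ≤ Leadership (54), so Leadership stays at 54.
Weighted total:
  Leadership 54 × 0.12 = 6.48
  Quality of work 69 × 0.21 = 14.49
  Problem-solving 53 × 0.14 = 7.42
  Customer focus 56 × 0.07 = 3.92
  Productivity 59.5 × 0.32 = 19.04
  Initiative 91 × 0.14 = 12.74
Sum = 64.09
64.09 < 65 → No Credit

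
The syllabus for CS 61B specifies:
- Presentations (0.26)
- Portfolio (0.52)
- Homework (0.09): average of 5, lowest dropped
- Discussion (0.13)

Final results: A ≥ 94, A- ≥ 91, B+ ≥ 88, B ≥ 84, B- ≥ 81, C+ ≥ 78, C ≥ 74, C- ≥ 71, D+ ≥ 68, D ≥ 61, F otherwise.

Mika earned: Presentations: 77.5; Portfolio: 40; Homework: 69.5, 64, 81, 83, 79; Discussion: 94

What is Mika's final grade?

F

Homework: drop 64 → average of remaining 4 = 312.5/4 = 78.125
Weighted total:
  Presentations 77.5 × 0.26 = 20.15
  Portfolio 40 × 0.52 = 20.8
  Homework 78.125 × 0.09 = 7.03125
  Discussion 94 × 0.13 = 12.22
Sum = 60.20125
60.20125 < 61 → F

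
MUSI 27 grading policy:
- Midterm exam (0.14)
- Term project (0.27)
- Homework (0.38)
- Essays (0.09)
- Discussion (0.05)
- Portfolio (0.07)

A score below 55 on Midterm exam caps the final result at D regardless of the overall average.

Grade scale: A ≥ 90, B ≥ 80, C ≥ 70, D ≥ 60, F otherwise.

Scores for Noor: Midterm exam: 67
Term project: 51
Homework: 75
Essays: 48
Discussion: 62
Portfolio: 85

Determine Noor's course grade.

D

Midterm exam score 67 ≥ 55: minimum met.
Weighted total:
  Midterm exam 67 × 0.14 = 9.38
  Term project 51 × 0.27 = 13.77
  Homework 75 × 0.38 = 28.5
  Essays 48 × 0.09 = 4.32
  Discussion 62 × 0.05 = 3.1
  Portfolio 85 × 0.07 = 5.95
Sum = 65.02
65.02 is ≥ 60 and < 70 → D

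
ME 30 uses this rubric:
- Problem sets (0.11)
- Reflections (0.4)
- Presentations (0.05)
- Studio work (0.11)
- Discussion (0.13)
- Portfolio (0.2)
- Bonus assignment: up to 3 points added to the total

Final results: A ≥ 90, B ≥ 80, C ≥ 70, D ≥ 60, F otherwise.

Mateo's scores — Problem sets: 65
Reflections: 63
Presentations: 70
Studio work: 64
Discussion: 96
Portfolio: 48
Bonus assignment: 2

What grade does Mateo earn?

Weighted total:
  Problem sets 65 × 0.11 = 7.15
  Reflections 63 × 0.4 = 25.2
  Presentations 70 × 0.05 = 3.5
  Studio work 64 × 0.11 = 7.04
  Discussion 96 × 0.13 = 12.48
  Portfolio 48 × 0.2 = 9.6
Sum = 64.97
Bonus assignment: 64.97 + 2 = 66.97
66.97 is ≥ 60 and < 70 → D

D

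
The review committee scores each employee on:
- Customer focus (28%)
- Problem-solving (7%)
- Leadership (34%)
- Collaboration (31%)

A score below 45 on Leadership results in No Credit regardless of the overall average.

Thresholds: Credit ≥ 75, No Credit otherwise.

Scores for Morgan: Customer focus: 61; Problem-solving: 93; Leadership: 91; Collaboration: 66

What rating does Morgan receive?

No Credit

Leadership score 91 ≥ 45: minimum met.
Weighted total:
  Customer focus 61 × 0.28 = 17.08
  Problem-solving 93 × 0.07 = 6.51
  Leadership 91 × 0.34 = 30.94
  Collaboration 66 × 0.31 = 20.46
Sum = 74.99
74.99 < 75 → No Credit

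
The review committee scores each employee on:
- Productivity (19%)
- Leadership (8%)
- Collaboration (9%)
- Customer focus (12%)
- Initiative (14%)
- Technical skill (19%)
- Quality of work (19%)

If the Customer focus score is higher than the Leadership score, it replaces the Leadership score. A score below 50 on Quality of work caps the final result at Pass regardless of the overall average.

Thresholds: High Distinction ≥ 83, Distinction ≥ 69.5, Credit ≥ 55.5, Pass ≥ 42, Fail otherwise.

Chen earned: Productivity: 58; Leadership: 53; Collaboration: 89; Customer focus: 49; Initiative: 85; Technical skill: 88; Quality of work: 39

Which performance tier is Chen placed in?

Customer focus (49) ≤ Leadership (53), so Leadership stays at 53.
Quality of work score 39 < 50: minimum not met.
Weighted total:
  Productivity 58 × 0.19 = 11.02
  Leadership 53 × 0.08 = 4.24
  Collaboration 89 × 0.09 = 8.01
  Customer focus 49 × 0.12 = 5.88
  Initiative 85 × 0.14 = 11.9
  Technical skill 88 × 0.19 = 16.72
  Quality of work 39 × 0.19 = 7.41
Sum = 65.18
65.18 would be Credit; cap at Pass applies → Pass.

Pass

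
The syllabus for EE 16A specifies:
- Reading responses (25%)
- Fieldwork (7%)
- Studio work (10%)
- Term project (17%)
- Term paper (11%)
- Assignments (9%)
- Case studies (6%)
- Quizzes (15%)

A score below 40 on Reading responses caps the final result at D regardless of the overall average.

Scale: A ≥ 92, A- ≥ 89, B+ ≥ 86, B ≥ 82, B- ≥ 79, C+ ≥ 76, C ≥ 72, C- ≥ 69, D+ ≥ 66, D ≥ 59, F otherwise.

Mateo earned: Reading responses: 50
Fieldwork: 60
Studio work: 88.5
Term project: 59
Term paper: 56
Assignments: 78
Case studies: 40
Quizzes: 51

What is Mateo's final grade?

F

Reading responses score 50 ≥ 40: minimum met.
Weighted total:
  Reading responses 50 × 0.25 = 12.5
  Fieldwork 60 × 0.07 = 4.2
  Studio work 88.5 × 0.1 = 8.85
  Term project 59 × 0.17 = 10.03
  Term paper 56 × 0.11 = 6.16
  Assignments 78 × 0.09 = 7.02
  Case studies 40 × 0.06 = 2.4
  Quizzes 51 × 0.15 = 7.65
Sum = 58.81
58.81 < 59 → F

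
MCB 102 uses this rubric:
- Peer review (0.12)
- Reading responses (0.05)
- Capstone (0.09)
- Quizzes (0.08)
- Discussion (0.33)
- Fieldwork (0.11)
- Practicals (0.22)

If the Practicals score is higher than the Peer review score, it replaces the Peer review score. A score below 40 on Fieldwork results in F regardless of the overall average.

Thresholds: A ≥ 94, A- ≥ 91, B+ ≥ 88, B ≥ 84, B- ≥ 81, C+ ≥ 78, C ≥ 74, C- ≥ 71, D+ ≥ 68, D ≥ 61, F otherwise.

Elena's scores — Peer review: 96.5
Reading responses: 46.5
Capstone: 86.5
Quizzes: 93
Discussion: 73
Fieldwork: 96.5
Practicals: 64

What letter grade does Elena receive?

Practicals (64) ≤ Peer review (96.5), so Peer review stays at 96.5.
Fieldwork score 96.5 ≥ 40: minimum met.
Weighted total:
  Peer review 96.5 × 0.12 = 11.58
  Reading responses 46.5 × 0.05 = 2.325
  Capstone 86.5 × 0.09 = 7.785
  Quizzes 93 × 0.08 = 7.44
  Discussion 73 × 0.33 = 24.09
  Fieldwork 96.5 × 0.11 = 10.615
  Practicals 64 × 0.22 = 14.08
Sum = 77.915
77.915 is ≥ 74 and < 78 → C

C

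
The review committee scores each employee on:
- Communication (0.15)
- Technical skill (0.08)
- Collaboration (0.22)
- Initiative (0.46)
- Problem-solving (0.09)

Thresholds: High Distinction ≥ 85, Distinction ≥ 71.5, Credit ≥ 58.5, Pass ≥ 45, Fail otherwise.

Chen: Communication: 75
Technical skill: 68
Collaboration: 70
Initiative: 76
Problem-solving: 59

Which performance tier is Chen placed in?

Weighted total:
  Communication 75 × 0.15 = 11.25
  Technical skill 68 × 0.08 = 5.44
  Collaboration 70 × 0.22 = 15.4
  Initiative 76 × 0.46 = 34.96
  Problem-solving 59 × 0.09 = 5.31
Sum = 72.36
72.36 is ≥ 71.5 and < 85 → Distinction

Distinction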